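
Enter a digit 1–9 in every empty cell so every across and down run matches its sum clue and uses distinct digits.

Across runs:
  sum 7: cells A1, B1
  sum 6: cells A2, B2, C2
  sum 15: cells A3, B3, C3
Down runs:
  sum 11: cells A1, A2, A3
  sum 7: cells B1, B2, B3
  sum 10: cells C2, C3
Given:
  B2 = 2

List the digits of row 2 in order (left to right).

3 2 1

6 in 3 cells must be {1,2,3}; 7 in 3 cells must be {1,2,4}.
Nothing is forced directly, so branch on A2, whose candidates are 1 or 3. If A2 = 1: that forces C2 = 3, C3 = 7, after which B3 would have to be in {2,3,5,6} for the 15 across but in {1,4} for the 7 down — contradiction. So A2 = 3.
C2 = 6 − 5 = 1 completes the 6 across.
C3 = 10 − 1 = 9 completes the 10 down.
Nothing is forced directly, so branch on B1, whose candidates are 1 or 4. If B1 = 4: then A1 would have to be in {3} for the 7 across but in {1,2,6,7} for the 11 down — contradiction. So B1 = 1.
A1 = 7 − 1 = 6 completes the 7 across.
A3 = 11 − 9 = 2 completes the 11 down.
B3 = 15 − 11 = 4 completes the 15 across.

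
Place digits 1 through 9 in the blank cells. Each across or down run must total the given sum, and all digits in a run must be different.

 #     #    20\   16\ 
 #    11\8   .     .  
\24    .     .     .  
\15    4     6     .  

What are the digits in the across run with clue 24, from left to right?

24 in 3 cells must be {7,8,9}.
Given what's placed, R1C2 must be 5 to fit the 8 across and 20 down.
R1C3 = 8 − 5 = 3 completes the 8 across.
R2C1 = 11 − 4 = 7 completes the 11 down.
R2C2 = 20 − 11 = 9 completes the 20 down.
R2C3 = 24 − 16 = 8 completes the 24 across.
R3C3 = 15 − 10 = 5 completes the 15 across.

7 9 8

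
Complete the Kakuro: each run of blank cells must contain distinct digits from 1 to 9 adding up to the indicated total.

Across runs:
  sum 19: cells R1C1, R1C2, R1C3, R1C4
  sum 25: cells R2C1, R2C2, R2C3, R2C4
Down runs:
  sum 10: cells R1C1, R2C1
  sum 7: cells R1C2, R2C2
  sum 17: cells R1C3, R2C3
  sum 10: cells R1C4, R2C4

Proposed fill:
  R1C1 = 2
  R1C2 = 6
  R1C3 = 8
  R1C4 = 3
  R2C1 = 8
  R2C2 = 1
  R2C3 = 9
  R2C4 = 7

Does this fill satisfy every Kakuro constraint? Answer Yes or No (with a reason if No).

Across: 2+6+8+3=19; 8+1+9+7=25. Down: 2+8=10; 6+1=7; 8+9=17; 3+7=10. No digit repeats within any run.

Yes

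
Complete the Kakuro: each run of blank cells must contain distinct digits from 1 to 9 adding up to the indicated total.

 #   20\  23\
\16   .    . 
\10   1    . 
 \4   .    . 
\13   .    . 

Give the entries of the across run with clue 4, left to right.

3 1

16 in 2 cells must be {7,9}; 4 in 2 cells must be {1,3}.
R2C2 = 10 − 1 = 9 completes the 10 across.
Given what's placed, R3C1 must be 3 to fit the 4 across and 20 down.
R3C2 = 4 − 3 = 1 completes the 4 across.
R1C2 = 7: the only remaining digit allowed by both the 16 across and the 23 down.
R4C2 = 23 − 17 = 6 completes the 23 down.
R1C1 = 16 − 7 = 9 completes the 16 across.
R4C1 = 13 − 6 = 7 completes the 13 across.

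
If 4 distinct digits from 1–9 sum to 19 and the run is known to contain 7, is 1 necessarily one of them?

No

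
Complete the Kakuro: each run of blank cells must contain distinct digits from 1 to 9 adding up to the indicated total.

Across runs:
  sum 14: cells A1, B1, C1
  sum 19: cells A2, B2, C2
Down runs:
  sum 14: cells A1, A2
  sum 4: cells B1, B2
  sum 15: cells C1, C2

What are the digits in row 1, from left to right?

4 in 2 cells must be {1,3}.
The 19 across and the 4 down share only 3, so B2 = 3.
B1 = 4 − 3 = 1 completes the 4 down.
Given what's placed, A2 must be 9 to fit the 19 across and 14 down.
C2 = 19 − 12 = 7 completes the 19 across.
A1 = 14 − 9 = 5 completes the 14 down.
C1 = 14 − 6 = 8 completes the 14 across.

5, 1, 8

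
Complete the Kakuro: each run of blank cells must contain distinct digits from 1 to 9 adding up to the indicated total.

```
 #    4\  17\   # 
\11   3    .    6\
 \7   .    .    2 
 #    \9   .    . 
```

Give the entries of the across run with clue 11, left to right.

3 8

7 in 3 cells must be {1,2,4}; 4 in 2 cells must be {1,3}.
R1C2 = 11 − 3 = 8 completes the 11 across.
R2C1 = 4 − 3 = 1 completes the 4 down.
R2C2 = 7 − 3 = 4 completes the 7 across.
R3C2 = 17 − 12 = 5 completes the 17 down.
R3C3 = 9 − 5 = 4 completes the 9 across.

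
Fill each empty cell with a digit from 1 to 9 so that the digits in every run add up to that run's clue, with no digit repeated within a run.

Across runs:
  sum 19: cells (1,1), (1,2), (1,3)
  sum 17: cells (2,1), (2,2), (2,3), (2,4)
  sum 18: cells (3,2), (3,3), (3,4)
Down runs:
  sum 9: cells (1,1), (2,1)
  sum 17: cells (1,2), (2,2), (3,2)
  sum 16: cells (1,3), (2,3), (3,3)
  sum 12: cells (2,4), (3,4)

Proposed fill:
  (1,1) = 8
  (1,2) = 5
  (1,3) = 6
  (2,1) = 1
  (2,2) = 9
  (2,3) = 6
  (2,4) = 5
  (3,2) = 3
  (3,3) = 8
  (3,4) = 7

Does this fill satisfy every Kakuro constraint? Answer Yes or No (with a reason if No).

No — the down run (1,3)–(3,3) sums to 20, not 16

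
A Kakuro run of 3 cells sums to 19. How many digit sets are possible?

5

3 distinct digits from 1–9 sum between 6 and 24.
Enumerating: {2,8,9}, {3,7,9}, {4,6,9}, {4,7,8}, {5,6,8}.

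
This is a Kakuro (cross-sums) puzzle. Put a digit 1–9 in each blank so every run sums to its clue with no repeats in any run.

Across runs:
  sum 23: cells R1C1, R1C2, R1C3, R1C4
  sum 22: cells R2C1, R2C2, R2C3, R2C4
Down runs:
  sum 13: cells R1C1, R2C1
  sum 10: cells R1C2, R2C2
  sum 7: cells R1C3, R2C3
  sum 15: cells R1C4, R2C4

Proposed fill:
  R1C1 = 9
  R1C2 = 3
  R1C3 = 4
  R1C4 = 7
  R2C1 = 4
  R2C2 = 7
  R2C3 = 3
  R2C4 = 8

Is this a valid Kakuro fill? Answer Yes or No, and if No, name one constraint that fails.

Yes

Across: 9+3+4+7=23; 4+7+3+8=22. Down: 9+4=13; 3+7=10; 4+3=7; 7+8=15. No digit repeats within any run.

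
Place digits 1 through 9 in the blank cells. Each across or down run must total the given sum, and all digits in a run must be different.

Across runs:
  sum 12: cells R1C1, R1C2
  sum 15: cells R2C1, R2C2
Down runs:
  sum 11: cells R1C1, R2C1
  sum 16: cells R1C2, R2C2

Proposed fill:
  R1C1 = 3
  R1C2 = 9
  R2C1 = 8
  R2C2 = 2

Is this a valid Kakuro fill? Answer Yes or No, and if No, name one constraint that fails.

No — the down run R1C2–R2C2 sums to 11, not 16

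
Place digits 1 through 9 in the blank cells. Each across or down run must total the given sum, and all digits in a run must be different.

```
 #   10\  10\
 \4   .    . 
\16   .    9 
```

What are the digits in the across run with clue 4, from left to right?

3 1

4 in 2 cells must be {1,3}; 16 in 2 cells must be {7,9}.
R1C2 = 10 − 9 = 1 completes the 10 down.
R2C1 = 16 − 9 = 7 completes the 16 across.
R1C1 = 4 − 1 = 3 completes the 4 across.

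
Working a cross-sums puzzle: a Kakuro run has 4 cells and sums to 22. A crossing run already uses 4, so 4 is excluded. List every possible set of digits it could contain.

4 distinct digits from 1–9 sum between 10 and 30.
Dropping sets that contain 4.

{1,5,7,9}; {1,6,7,8}; {2,3,8,9}; {2,5,6,9}; {2,5,7,8}; {3,5,6,8}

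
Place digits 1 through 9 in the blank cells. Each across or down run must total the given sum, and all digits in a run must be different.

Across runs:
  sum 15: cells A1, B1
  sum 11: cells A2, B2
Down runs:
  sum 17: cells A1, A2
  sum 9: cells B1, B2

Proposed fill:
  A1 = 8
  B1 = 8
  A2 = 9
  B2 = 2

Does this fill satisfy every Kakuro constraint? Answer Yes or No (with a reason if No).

No — the across run A1–B1 sums to 16, not 15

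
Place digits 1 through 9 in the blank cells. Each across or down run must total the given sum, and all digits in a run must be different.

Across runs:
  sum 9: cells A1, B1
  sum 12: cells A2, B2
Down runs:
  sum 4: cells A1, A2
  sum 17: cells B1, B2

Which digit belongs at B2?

4 in 2 cells must be {1,3}; 17 in 2 cells must be {8,9}.
The 9 across and the 17 down share only 8, so B1 = 8.
The 12 across and the 4 down share only 3, so A2 = 3.
B2 = 12 − 3 = 9 completes the 12 across.
A1 = 9 − 8 = 1 completes the 9 across.

9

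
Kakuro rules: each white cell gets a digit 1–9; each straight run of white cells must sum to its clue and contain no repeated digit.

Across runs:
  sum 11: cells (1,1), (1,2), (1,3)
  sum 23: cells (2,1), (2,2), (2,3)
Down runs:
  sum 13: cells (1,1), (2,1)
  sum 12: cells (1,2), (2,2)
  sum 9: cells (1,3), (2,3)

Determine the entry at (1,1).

7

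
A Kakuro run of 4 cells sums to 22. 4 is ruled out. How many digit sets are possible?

6

4 distinct digits from 1–9 sum between 10 and 30.
Dropping sets that contain 4.
Enumerating: {1,5,7,9}, {1,6,7,8}, {2,3,8,9}, {2,5,6,9}, {2,5,7,8}, {3,5,6,8}.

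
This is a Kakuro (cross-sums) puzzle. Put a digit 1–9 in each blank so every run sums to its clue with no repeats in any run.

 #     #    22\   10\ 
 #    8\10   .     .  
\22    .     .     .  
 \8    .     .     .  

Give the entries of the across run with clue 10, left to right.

8 2

Only 5 fits R3C2 under both its across sum 8 and down sum 22.
Nothing is forced directly, so branch on R1C2, whose candidates are 8 or 9. If R1C2 = 9: that forces R1C3 = 1, R2C2 = 8, R2C3 = 5, after which R3C3 would have to be in {1,2} for the 8 across but in {4} for the 10 down — contradiction. So R1C2 = 8.
R1C3 = 10 − 8 = 2 completes the 10 across.
R2C2 = 22 − 13 = 9 completes the 22 down.
R3C3 = 1: the only remaining digit allowed by both the 8 across and the 10 down.
R2C3 = 10 − 3 = 7 completes the 10 down.
R3C1 = 8 − 6 = 2 completes the 8 across.
R2C1 = 22 − 16 = 6 completes the 22 across.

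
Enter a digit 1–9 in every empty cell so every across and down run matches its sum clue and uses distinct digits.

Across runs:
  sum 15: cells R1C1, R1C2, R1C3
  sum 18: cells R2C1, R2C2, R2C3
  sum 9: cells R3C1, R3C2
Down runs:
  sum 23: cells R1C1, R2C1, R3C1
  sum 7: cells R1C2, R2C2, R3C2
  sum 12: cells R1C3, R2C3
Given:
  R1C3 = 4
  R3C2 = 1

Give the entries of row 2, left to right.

23 in 3 cells must be {6,8,9}; 7 in 3 cells must be {1,2,4}.
R1C2 = 2: the only remaining digit allowed by both the 15 across and the 7 down.
R2C2 = 7 − 3 = 4 completes the 7 down.
R2C3 = 12 − 4 = 8 completes the 12 down.
R3C1 = 9 − 1 = 8 completes the 9 across.
R1C1 = 15 − 6 = 9 completes the 15 across.
R2C1 = 18 − 12 = 6 completes the 18 across.

6 4 8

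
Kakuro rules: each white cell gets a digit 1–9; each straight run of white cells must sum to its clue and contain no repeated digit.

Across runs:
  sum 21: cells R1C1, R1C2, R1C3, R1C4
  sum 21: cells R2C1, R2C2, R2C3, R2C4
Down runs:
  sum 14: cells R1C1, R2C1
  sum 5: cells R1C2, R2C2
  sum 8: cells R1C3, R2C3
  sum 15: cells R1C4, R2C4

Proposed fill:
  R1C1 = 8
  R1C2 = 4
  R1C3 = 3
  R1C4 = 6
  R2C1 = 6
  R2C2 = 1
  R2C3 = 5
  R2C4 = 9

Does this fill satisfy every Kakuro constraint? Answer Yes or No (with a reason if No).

Yes

Across: 8+4+3+6=21; 6+1+5+9=21. Down: 8+6=14; 4+1=5; 3+5=8; 6+9=15. No digit repeats within any run.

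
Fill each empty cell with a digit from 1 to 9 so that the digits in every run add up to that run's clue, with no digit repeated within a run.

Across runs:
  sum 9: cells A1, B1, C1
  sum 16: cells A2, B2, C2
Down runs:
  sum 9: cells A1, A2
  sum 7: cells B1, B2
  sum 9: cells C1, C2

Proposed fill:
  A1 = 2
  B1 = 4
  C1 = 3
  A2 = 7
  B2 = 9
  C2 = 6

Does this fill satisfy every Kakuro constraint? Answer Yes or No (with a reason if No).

No — the across run A2–C2 sums to 22, not 16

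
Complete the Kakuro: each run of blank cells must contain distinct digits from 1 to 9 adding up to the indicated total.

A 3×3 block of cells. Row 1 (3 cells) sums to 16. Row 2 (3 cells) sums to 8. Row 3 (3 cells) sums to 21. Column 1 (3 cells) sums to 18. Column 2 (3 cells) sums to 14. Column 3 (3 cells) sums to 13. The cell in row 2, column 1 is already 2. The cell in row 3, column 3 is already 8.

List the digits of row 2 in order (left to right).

2 5 1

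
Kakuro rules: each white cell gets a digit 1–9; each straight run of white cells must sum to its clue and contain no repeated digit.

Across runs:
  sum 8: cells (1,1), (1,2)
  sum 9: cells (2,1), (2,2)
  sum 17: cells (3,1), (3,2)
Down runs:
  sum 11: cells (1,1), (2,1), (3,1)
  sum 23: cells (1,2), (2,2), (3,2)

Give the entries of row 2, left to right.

17 in 2 cells must be {8,9}; 23 in 3 cells must be {6,8,9}.
The 8 across and the 23 down share only 6, so (1,2) = 6.
Given what's placed, (2,2) must be 8 to fit the 9 across and 23 down.
(3,1) = 8: only digit in both the 17-across and 11-down candidate sets.
(3,2) = 17 − 8 = 9 completes the 17 across.
(1,1) = 8 − 6 = 2 completes the 8 across.
(2,1) = 9 − 8 = 1 completes the 9 across.

1 8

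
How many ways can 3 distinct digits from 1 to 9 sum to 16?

3 distinct digits from 1–9 sum between 6 and 24.

8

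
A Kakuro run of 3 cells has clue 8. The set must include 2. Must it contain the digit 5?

The only way to make 8 from 3 distinct digits under that restriction is {1,2,5}, which contains 5.

Yes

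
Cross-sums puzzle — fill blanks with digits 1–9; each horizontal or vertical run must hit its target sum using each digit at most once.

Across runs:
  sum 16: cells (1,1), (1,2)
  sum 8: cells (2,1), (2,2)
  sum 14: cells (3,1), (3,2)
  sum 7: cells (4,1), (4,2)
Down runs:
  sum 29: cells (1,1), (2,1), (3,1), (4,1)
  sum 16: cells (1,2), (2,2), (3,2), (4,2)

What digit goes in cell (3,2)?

16 in 2 cells must be {7,9}; 29 in 4 cells must be {5,7,8,9}.
Only 5 fits (4,1) under both its across sum 7 and down sum 29.
(4,2) = 7 − 5 = 2 completes the 7 across.
Given what's placed, (2,1) must be 7 to fit the 8 across and 29 down.
(2,2) = 8 − 7 = 1 completes the 8 across.
(1,1) = 9: the only remaining digit allowed by both the 16 across and the 29 down.
(1,2) = 16 − 9 = 7 completes the 16 across.
(3,1) = 29 − 21 = 8 completes the 29 down.
(3,2) = 14 − 8 = 6 completes the 14 across.

6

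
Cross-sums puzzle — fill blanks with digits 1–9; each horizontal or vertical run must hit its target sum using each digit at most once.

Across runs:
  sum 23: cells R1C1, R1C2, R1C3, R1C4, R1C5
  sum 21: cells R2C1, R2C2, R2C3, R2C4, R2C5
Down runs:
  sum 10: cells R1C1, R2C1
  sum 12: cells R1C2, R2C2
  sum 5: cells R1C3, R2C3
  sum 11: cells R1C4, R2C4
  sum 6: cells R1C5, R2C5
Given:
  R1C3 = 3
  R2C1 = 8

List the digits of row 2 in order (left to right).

8 3 2 7 1

R1C1 = 10 − 8 = 2 completes the 10 down.
R2C3 = 5 − 3 = 2 completes the 5 down.
Nothing is forced directly, so branch on R2C5, whose candidates are 1 or 4. If R2C5 = 4: then R1C5 would have to be in {1,4,5,6,7,8,9} for the 23 across but in {2} for the 6 down — contradiction. So R2C5 = 1.
R1C5 = 6 − 1 = 5 completes the 6 down.
Nothing is forced directly, so branch on R2C2, whose candidates are 3 or 4 or 7. If R2C2 = 4: then R1C2 would have to be in {4,6,7,9} for the 23 across but in {8} for the 12 down — contradiction. If R2C2 = 7: then R1C2 would have to be in {4,6,7,9} for the 23 across but in {5} for the 12 down — contradiction. So R2C2 = 3.
R1C2 = 12 − 3 = 9 completes the 12 down.
R1C4 = 23 − 19 = 4 completes the 23 across.
R2C4 = 21 − 14 = 7 completes the 21 across.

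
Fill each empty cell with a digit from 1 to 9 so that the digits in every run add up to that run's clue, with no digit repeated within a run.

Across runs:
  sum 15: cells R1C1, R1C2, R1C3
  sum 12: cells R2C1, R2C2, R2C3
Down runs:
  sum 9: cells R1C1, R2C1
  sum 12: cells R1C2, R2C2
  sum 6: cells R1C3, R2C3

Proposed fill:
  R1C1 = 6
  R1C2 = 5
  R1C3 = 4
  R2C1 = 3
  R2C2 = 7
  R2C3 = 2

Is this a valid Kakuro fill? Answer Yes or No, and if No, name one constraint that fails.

Across: 6+5+4=15; 3+7+2=12. Down: 6+3=9; 5+7=12; 4+2=6. No digit repeats within any run.

Yes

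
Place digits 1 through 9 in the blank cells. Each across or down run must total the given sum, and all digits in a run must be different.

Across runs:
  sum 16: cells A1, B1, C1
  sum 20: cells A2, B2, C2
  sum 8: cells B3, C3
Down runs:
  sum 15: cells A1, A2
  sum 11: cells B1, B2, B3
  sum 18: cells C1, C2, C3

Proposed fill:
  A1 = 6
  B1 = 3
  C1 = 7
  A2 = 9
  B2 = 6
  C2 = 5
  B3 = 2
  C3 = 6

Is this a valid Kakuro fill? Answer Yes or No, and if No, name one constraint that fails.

Across: 6+3+7=16; 9+6+5=20; 2+6=8. Down: 6+9=15; 3+6+2=11; 7+5+6=18. No digit repeats within any run.

Yes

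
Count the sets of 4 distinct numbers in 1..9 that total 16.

8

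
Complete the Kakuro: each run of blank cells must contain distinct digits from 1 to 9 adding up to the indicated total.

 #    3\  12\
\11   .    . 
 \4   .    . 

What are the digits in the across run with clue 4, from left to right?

1 3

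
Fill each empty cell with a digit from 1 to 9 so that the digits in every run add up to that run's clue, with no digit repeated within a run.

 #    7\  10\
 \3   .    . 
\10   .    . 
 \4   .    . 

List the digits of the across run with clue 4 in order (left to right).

3 in 2 cells must be {1,2}; 4 in 2 cells must be {1,3}; 7 in 3 cells must be {1,2,4}.
The 4 across and the 7 down share only 1, so R3C1 = 1.
R3C2 = 4 − 1 = 3 completes the 4 across.
Given what's placed, R1C1 must be 2 to fit the 3 across and 7 down.
R1C2 = 3 − 2 = 1 completes the 3 across.
R2C1 = 7 − 3 = 4 completes the 7 down.
R2C2 = 10 − 4 = 6 completes the 10 across.

1 3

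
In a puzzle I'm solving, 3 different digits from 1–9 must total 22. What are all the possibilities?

{5,8,9}; {6,7,9}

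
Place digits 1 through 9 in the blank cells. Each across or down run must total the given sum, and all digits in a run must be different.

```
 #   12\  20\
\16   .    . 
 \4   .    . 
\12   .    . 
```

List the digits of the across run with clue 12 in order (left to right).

16 in 2 cells must be {7,9}; 4 in 2 cells must be {1,3}.
The 4 across and the 20 down share only 3, so R2C2 = 3.
Given what's placed, R1C2 must be 9 to fit the 16 across and 20 down.
R2C1 = 4 − 3 = 1 completes the 4 across.
R3C2 = 20 − 12 = 8 completes the 20 down.
R1C1 = 16 − 9 = 7 completes the 16 across.
R3C1 = 12 − 8 = 4 completes the 12 across.

4 8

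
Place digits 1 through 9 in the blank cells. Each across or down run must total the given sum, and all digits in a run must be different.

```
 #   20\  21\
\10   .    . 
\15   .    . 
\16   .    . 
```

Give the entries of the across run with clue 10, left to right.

4 6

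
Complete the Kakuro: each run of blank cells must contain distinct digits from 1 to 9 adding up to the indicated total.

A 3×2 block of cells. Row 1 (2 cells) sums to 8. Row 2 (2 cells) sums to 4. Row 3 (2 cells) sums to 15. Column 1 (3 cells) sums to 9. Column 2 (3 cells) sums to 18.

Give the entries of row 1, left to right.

2 6

4 in 2 cells must be {1,3}.
The 15 across and the 9 down share only 6, so (3,1) = 6.
(3,2) = 15 − 6 = 9 completes the 15 across.
Given what's placed, (2,1) must be 1 to fit the 4 across and 9 down.
(2,2) = 4 − 1 = 3 completes the 4 across.
(1,1) = 9 − 7 = 2 completes the 9 down.
(1,2) = 8 − 2 = 6 completes the 8 across.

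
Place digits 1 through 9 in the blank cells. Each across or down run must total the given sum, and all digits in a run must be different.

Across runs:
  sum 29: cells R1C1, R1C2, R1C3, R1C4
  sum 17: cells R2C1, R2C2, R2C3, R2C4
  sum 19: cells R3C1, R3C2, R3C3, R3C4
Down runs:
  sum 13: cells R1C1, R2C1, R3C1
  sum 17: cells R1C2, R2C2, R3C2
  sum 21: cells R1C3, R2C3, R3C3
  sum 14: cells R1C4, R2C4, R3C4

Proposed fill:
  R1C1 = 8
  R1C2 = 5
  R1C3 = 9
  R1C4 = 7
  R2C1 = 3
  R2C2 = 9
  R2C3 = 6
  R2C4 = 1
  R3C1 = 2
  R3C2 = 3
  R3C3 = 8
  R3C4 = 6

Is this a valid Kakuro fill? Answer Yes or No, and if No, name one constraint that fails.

No — the down run R1C3–R3C3 sums to 23, not 21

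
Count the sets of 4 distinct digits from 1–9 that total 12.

2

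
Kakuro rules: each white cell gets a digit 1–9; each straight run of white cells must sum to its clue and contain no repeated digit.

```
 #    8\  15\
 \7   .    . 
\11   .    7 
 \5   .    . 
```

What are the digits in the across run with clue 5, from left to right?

R2C1 = 11 − 7 = 4 completes the 11 across.
No cell is forced outright now. R1C1 can only be 1 or 3 (the digits allowed by both its 7 across and its 8 down). If R1C1 = 3: then R1C2 would have to be in {4} for the 7 across but in {2,3,5,6} for the 15 down — contradiction. So R1C1 = 1.
R1C2 = 7 − 1 = 6 completes the 7 across.
R3C1 = 8 − 5 = 3 completes the 8 down.
R3C2 = 5 − 3 = 2 completes the 5 across.

3 2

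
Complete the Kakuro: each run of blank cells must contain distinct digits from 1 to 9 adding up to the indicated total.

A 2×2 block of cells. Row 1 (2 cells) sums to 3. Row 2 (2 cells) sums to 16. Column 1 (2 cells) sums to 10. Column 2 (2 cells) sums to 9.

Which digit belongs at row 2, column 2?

7

3 in 2 cells must be {1,2}; 16 in 2 cells must be {7,9}.
The 16 across and the 9 down share only 7, so (2,2) = 7.
(1,2) = 9 − 7 = 2 completes the 9 down.
(2,1) = 16 − 7 = 9 completes the 16 across.
(1,1) = 3 − 2 = 1 completes the 3 across.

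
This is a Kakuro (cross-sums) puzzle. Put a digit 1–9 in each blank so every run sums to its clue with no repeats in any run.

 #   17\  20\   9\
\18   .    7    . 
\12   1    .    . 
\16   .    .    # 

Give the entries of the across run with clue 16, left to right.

7, 9

16 in 2 cells must be {7,9}.
Given what's placed, R1C1 must be 9 to fit the 18 across and 17 down.
R1C3 = 18 − 16 = 2 completes the 18 across.
R2C3 = 9 − 2 = 7 completes the 9 down.
R3C1 = 17 − 10 = 7 completes the 17 down.
R3C2 = 16 − 7 = 9 completes the 16 across.
R2C2 = 12 − 8 = 4 completes the 12 across.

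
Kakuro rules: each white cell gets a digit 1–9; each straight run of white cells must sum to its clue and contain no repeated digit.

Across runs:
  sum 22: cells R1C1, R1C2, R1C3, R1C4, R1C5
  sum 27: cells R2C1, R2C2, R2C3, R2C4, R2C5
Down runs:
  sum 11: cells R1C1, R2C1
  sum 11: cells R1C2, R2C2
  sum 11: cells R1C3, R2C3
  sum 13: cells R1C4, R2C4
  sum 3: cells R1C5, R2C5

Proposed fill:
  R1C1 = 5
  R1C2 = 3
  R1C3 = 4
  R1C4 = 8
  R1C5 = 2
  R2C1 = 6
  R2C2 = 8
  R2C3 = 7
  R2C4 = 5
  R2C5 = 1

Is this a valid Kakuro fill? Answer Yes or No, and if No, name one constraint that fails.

Yes

Across: 5+3+4+8+2=22; 6+8+7+5+1=27. Down: 5+6=11; 3+8=11; 4+7=11; 8+5=13; 2+1=3. No digit repeats within any run.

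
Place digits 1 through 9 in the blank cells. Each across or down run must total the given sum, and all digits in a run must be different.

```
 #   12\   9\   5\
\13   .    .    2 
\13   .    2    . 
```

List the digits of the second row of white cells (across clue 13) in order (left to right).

8 2 3

R1C2 = 9 − 2 = 7 completes the 9 down.
R2C3 = 5 − 2 = 3 completes the 5 down.
R1C1 = 13 − 9 = 4 completes the 13 across.
R2C1 = 13 − 5 = 8 completes the 13 across.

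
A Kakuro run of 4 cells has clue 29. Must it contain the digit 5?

Yes

The only way to make 29 from 4 distinct digits is {5,7,8,9}, which contains 5.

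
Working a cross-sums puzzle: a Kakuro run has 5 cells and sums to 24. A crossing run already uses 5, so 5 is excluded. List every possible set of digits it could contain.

5 distinct digits from 1–9 sum between 15 and 35.
Dropping sets that contain 5.

{1,2,4,8,9}; {1,2,6,7,8}; {1,3,4,7,9}; {2,3,4,6,9}; {2,3,4,7,8}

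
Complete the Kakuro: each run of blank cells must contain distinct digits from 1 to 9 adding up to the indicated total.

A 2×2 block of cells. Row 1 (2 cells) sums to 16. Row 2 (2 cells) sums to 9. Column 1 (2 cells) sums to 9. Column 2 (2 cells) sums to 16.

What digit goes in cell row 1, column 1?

16 in 2 cells must be {7,9}.
The 16 across and the 9 down share only 7, so (1,1) = 7.
(1,2) = 16 − 7 = 9 completes the 16 across.
(2,1) = 9 − 7 = 2 completes the 9 down.
(2,2) = 9 − 2 = 7 completes the 9 across.

7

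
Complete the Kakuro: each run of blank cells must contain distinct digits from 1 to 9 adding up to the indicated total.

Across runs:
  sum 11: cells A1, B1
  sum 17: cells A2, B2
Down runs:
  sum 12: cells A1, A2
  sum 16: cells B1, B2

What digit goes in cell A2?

8

17 in 2 cells must be {8,9}; 16 in 2 cells must be {7,9}.
The 17 across and the 16 down share only 9, so B2 = 9.
B1 = 16 − 9 = 7 completes the 16 down.
A2 = 17 − 9 = 8 completes the 17 across.
A1 = 11 − 7 = 4 completes the 11 across.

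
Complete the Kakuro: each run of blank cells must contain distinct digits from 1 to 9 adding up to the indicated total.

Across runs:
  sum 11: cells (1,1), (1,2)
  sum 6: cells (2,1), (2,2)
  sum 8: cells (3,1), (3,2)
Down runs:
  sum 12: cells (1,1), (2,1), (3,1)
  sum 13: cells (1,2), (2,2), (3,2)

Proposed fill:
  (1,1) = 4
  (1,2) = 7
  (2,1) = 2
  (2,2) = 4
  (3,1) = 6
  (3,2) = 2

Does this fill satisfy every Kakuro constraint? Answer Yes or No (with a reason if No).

Yes

Across: 4+7=11; 2+4=6; 6+2=8. Down: 4+2+6=12; 7+4+2=13. No digit repeats within any run.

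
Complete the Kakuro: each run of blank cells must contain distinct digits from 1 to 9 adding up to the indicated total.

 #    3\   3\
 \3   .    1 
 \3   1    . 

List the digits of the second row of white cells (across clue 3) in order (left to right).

3 in 2 cells must be {1,2}.
R1C1 = 3 − 1 = 2 completes the 3 across.
R2C2 = 3 − 1 = 2 completes the 3 across.

1 2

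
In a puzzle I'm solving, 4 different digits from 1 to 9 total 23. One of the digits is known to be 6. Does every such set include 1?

Counterexample: {2,6,7,8} sums to 23 under that restriction without using 1.

No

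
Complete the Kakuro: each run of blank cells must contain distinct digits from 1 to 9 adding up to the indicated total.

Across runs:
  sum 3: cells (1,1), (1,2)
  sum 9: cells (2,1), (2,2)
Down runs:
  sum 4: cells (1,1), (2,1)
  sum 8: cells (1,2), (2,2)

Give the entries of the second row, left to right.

3 6

3 in 2 cells must be {1,2}; 4 in 2 cells must be {1,3}.
The 3 across and the 4 down share only 1, so (1,1) = 1.
(1,2) = 3 − 1 = 2 completes the 3 across.
(2,1) = 4 − 1 = 3 completes the 4 down.
(2,2) = 9 − 3 = 6 completes the 9 across.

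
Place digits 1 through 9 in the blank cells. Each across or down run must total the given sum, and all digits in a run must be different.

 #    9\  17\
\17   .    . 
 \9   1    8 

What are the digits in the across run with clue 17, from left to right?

8 9

17 in 2 cells must be {8,9}.
R1C1 = 9 − 1 = 8 completes the 9 down.
R1C2 = 17 − 8 = 9 completes the 17 across.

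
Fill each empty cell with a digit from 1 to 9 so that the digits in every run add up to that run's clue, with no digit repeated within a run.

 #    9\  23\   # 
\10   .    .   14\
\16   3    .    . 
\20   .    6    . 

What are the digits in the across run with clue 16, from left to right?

3 8 5

23 in 3 cells must be {6,8,9}.
R3C1 = 5: the only remaining digit allowed by both the 20 across and the 9 down.
R3C3 = 20 − 11 = 9 completes the 20 across.
R1C1 = 9 − 8 = 1 completes the 9 down.
R1C2 = 10 − 1 = 9 completes the 10 across.
R2C2 = 23 − 15 = 8 completes the 23 down.
R2C3 = 16 − 11 = 5 completes the 16 across.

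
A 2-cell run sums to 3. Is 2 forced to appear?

The only way to make 3 from 2 distinct digits is {1,2}, which contains 2.

Yes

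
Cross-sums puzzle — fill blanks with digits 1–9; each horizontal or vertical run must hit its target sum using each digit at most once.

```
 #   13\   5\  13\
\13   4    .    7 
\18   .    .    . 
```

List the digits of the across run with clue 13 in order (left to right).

4 2 7

R1C2 = 13 − 11 = 2 completes the 13 across.
R2C1 = 13 − 4 = 9 completes the 13 down.
R2C2 = 5 − 2 = 3 completes the 5 down.
R2C3 = 18 − 12 = 6 completes the 18 across.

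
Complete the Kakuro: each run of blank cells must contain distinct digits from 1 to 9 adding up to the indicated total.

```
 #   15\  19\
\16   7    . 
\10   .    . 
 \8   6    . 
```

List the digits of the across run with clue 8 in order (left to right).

16 in 2 cells must be {7,9}.
R1C2 = 16 − 7 = 9 completes the 16 across.
R2C1 = 15 − 13 = 2 completes the 15 down.
R2C2 = 10 − 2 = 8 completes the 10 across.
R3C2 = 8 − 6 = 2 completes the 8 across.

6 2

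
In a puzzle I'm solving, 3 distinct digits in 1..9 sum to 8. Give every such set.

{1,2,5}; {1,3,4}

3 distinct digits from 1–9 sum between 6 and 24.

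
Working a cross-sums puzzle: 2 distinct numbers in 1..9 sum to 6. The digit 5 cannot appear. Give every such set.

{2,4}

2 distinct digits from 1–9 sum between 3 and 17.
Dropping sets that contain 5.
Only one set works: {2,4}.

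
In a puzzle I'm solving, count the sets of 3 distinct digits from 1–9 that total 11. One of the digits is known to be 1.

3 distinct digits from 1–9 sum between 6 and 24.
Keeping only sets containing 1.
Enumerating: {1,2,8}, {1,3,7}, {1,4,6}.

3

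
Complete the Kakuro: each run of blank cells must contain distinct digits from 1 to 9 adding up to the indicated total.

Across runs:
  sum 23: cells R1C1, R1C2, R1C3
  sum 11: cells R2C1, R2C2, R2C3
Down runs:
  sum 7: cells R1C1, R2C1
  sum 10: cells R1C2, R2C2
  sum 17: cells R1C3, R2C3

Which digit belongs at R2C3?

23 in 3 cells must be {6,8,9}; 17 in 2 cells must be {8,9}.
The 23 across and the 7 down share only 6, so R1C1 = 6.
R2C1 = 7 − 6 = 1 completes the 7 down.
Given what's placed, R2C3 must be 8 to fit the 11 across and 17 down.
R1C3 = 17 − 8 = 9 completes the 17 down.
R2C2 = 11 − 9 = 2 completes the 11 across.
R1C2 = 23 − 15 = 8 completes the 23 across.

8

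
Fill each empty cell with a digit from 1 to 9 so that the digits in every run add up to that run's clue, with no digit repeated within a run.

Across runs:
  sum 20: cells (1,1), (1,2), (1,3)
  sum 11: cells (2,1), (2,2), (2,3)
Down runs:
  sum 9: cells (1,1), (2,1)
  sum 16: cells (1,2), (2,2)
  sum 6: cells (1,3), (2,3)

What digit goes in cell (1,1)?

16 in 2 cells must be {7,9}.
The 11 across and the 16 down share only 7, so (2,2) = 7.
Given what's placed, (2,3) must be 1 to fit the 11 across and 6 down.
(1,2) = 16 − 7 = 9 completes the 16 down.
(1,3) = 6 − 1 = 5 completes the 6 down.
(2,1) = 11 − 8 = 3 completes the 11 across.
(1,1) = 20 − 14 = 6 completes the 20 across.

6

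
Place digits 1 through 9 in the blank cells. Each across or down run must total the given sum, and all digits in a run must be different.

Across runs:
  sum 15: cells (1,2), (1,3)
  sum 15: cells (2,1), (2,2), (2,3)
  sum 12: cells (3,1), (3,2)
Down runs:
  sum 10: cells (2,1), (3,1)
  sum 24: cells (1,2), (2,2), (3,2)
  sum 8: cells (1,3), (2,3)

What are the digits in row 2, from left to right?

6 7 2

24 in 3 cells must be {7,8,9}.
Nothing is forced directly, so branch on (1,3), whose candidates are 6 or 7. If (1,3) = 7: that forces (1,2) = 8, (2,3) = 1, (2,2) = 9, (3,2) = 7, after which (2,1) would have to be in {5} for the 15 across but in {1,2,3,4,6,7,8,9} for the 10 down — contradiction. So (1,3) = 6.
(1,2) = 15 − 6 = 9 completes the 15 across.
(2,3) = 8 − 6 = 2 completes the 8 down.
No cell is forced outright now. (2,2) can only be 7 or 8 (the digits allowed by both its 15 across and its 24 down). If (2,2) = 8: then (2,1) would have to be in {5} for the 15 across but in {1,2,3,4,6,7,8,9} for the 10 down — contradiction. So (2,2) = 7.
(2,1) = 15 − 9 = 6 completes the 15 across.
(3,1) = 10 − 6 = 4 completes the 10 down.
(3,2) = 12 − 4 = 8 completes the 12 across.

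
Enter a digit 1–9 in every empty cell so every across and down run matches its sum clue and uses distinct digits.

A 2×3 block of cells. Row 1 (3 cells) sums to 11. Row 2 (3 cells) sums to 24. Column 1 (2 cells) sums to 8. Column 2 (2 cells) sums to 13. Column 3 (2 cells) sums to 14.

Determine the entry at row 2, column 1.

7

24 in 3 cells must be {7,8,9}.
The 24 across and the 8 down share only 7, so (2,1) = 7.
(1,1) = 8 − 7 = 1 completes the 8 down.
Nothing is forced directly, so branch on (1,3), whose candidates are 6 or 8. If (1,3) = 8: then (1,2) would have to be in {2} for the 11 across but in {4,5,6,7,8,9} for the 13 down — contradiction. So (1,3) = 6.
(1,2) = 11 − 7 = 4 completes the 11 across.
(2,2) = 13 − 4 = 9 completes the 13 down.
(2,3) = 24 − 16 = 8 completes the 24 across.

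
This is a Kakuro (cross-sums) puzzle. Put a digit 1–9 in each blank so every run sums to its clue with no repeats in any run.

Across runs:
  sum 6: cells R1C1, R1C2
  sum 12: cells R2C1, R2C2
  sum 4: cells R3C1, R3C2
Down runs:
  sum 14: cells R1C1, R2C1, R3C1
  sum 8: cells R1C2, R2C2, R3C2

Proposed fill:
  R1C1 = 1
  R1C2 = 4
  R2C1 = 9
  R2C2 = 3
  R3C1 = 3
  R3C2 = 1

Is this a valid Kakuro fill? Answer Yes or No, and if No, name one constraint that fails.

No — the down run R1C1–R3C1 sums to 13, not 14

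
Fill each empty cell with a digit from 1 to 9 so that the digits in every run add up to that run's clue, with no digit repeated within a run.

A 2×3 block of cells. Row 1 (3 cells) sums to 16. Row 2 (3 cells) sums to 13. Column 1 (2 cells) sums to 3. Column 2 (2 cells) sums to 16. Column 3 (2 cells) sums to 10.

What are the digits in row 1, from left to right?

3 in 2 cells must be {1,2}; 16 in 2 cells must be {7,9}.
Nothing is forced directly, so branch on (1,1), whose candidates are 1 or 2. If (1,1) = 2: that forces (1,2) = 9, after which (1,3) would have to be in {5} for the 16 across but in {1,2,3,4,6,7,8,9} for the 10 down — contradiction. So (1,1) = 1.
(2,1) = 3 − 1 = 2 completes the 3 down.
Given what's placed, (2,2) must be 7 to fit the 13 across and 16 down.
(2,3) = 13 − 9 = 4 completes the 13 across.
(1,2) = 16 − 7 = 9 completes the 16 down.
(1,3) = 16 − 10 = 6 completes the 16 across.

1 9 6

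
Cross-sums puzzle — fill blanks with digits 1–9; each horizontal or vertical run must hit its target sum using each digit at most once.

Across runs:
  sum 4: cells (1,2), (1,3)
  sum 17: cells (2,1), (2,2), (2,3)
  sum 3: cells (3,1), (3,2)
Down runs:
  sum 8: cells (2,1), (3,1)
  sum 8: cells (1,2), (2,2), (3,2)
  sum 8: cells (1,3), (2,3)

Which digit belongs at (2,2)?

4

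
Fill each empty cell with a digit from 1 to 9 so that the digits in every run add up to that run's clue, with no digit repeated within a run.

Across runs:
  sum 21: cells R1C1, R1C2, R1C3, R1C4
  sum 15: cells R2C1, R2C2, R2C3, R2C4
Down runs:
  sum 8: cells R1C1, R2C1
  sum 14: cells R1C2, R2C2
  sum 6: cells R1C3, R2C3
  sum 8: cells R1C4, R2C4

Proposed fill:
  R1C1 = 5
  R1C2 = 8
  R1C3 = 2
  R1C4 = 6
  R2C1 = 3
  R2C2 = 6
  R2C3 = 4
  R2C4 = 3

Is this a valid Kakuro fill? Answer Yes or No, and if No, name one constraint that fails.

No — the down run R1C4–R2C4 sums to 9, not 8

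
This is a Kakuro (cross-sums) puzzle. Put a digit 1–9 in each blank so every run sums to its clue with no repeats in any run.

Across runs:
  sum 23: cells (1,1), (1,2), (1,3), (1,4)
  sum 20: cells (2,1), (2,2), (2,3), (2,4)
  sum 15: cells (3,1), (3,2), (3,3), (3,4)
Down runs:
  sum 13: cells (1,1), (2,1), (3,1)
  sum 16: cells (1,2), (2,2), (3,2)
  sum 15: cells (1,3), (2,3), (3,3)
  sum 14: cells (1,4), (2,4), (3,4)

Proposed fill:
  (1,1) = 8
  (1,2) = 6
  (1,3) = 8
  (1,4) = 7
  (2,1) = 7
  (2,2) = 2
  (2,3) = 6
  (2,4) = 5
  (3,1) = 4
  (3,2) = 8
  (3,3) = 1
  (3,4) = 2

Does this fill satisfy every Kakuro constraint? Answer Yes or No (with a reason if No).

No — the down run (1,1)–(3,1) sums to 19, not 13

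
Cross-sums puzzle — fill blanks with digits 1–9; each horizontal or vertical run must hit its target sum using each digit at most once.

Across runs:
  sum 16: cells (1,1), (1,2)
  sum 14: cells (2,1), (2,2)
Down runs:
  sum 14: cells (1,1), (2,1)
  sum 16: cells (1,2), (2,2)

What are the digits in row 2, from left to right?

16 in 2 cells must be {7,9}.
The 16 across and the 14 down share only 9, so (1,1) = 9.
(1,2) = 16 − 9 = 7 completes the 16 across.
(2,1) = 14 − 9 = 5 completes the 14 down.
(2,2) = 14 − 5 = 9 completes the 14 across.

5, 9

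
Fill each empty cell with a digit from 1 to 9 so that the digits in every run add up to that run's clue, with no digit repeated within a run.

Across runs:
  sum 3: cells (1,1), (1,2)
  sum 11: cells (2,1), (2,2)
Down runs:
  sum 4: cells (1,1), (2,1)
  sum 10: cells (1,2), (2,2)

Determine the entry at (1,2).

2

3 in 2 cells must be {1,2}; 4 in 2 cells must be {1,3}.
The 3 across and the 4 down share only 1, so (1,1) = 1.
(1,2) = 3 − 1 = 2 completes the 3 across.
(2,1) = 4 − 1 = 3 completes the 4 down.
(2,2) = 11 − 3 = 8 completes the 11 across.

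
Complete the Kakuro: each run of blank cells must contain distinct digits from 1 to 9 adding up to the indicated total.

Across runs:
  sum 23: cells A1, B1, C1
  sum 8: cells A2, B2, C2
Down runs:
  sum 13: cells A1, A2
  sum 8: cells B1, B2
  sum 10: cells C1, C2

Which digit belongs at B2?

23 in 3 cells must be {6,8,9}.
The 23 across and the 8 down share only 6, so B1 = 6.
B2 = 8 − 6 = 2 completes the 8 down.
Given what's placed, C2 must be 1 to fit the 8 across and 10 down.
C1 = 10 − 1 = 9 completes the 10 down.
A2 = 8 − 3 = 5 completes the 8 across.
A1 = 23 − 15 = 8 completes the 23 across.

2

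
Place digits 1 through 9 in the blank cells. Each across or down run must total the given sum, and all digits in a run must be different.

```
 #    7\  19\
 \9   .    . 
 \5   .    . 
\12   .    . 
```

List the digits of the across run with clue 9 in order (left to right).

2, 7

7 in 3 cells must be {1,2,4}.
The 12 across and the 7 down share only 4, so R3C1 = 4.
R3C2 = 12 − 4 = 8 completes the 12 across.
Nothing is forced directly, so branch on R1C1, whose candidates are 1 or 2. If R1C1 = 1: then R1C2 would have to be in {8} for the 9 across but in {2,4,5,6,7,9} for the 19 down — contradiction. So R1C1 = 2.
R1C2 = 9 − 2 = 7 completes the 9 across.
R2C1 = 7 − 6 = 1 completes the 7 down.
R2C2 = 5 − 1 = 4 completes the 5 across.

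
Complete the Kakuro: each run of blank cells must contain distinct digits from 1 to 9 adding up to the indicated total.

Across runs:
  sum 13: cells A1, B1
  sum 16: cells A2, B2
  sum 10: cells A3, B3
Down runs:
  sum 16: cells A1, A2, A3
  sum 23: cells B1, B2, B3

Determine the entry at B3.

16 in 2 cells must be {7,9}; 23 in 3 cells must be {6,8,9}.
The 16 across and the 23 down share only 9, so B2 = 9.
A2 = 16 − 9 = 7 completes the 16 across.
Nothing is forced directly, so branch on B1, whose candidates are 6 or 8. If B1 = 6: then A1 would have to be in {7} for the 13 across but in {1,3,4,5,6,8} for the 16 down — contradiction. So B1 = 8.
A1 = 13 − 8 = 5 completes the 13 across.
A3 = 16 − 12 = 4 completes the 16 down.
B3 = 10 − 4 = 6 completes the 10 across.

6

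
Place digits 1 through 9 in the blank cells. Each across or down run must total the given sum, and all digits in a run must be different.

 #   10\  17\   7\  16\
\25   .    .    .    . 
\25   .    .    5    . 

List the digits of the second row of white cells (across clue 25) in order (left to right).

17 in 2 cells must be {8,9}; 16 in 2 cells must be {7,9}.
R1C3 = 7 − 5 = 2 completes the 7 down.
R1C4 = 9: the only remaining digit allowed by both the 25 across and the 16 down.
R2C4 = 16 − 9 = 7 completes the 16 down.
R1C2 = 8: the only remaining digit allowed by both the 25 across and the 17 down.
R2C2 = 17 − 8 = 9 completes the 17 down.
R1C1 = 25 − 19 = 6 completes the 25 across.
R2C1 = 25 − 21 = 4 completes the 25 across.

4 9 5 7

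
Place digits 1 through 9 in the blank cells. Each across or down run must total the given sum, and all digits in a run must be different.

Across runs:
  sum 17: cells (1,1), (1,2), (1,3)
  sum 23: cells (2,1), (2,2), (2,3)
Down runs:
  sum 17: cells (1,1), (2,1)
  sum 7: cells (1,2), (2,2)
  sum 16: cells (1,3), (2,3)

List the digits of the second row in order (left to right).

8 6 9

23 in 3 cells must be {6,8,9}; 17 in 2 cells must be {8,9}; 16 in 2 cells must be {7,9}.
The 23 across and the 7 down share only 6, so (2,2) = 6.
Given what's placed, (2,3) must be 9 to fit the 23 across and 16 down.
(1,2) = 7 − 6 = 1 completes the 7 down.
(1,3) = 16 − 9 = 7 completes the 16 down.
(2,1) = 23 − 15 = 8 completes the 23 across.
(1,1) = 17 − 8 = 9 completes the 17 across.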